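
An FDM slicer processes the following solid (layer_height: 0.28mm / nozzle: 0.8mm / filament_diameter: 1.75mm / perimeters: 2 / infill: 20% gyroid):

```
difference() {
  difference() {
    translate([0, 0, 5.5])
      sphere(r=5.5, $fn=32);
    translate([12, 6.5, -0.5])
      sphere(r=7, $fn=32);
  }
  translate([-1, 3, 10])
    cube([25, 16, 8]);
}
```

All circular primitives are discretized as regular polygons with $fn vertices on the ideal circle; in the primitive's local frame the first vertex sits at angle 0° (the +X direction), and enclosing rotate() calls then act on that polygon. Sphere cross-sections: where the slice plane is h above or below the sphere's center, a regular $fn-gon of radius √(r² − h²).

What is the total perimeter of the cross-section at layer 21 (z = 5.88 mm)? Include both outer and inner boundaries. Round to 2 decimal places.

At z = 5.88 mm: the r=5.5 sphere slices to a regular 32-gon of circumradius 5.487 (√(r²−h²) with h=0.38 from center) (perimeter = 2·32·5.487·sin(180°/32) = 34.42 mm); the r=7 sphere at (12, 6.5) slices to a regular 32-gon of circumradius 2.880 (√(r²−h²) with h=6.38 from center) (perimeter = 2·32·2.880·sin(180°/32) = 18.07 mm); Taking the first minus the rest: starting from the r=5.5 sphere, the r=7 sphere at (12, 6.5) misses the remaining region (no effect) — boundary = 34.42 mm; the cube at (-1, 3) is not intersected at this z (z outside [10, 18]); Taking the first minus the rest: none of the subtracted shapes is present at this height, so that combined region is unchanged — boundary = 34.42 mm. Overall, the cross-section is a single solid region. Total boundary length (outer) = 34.42 mm.

34.42 mm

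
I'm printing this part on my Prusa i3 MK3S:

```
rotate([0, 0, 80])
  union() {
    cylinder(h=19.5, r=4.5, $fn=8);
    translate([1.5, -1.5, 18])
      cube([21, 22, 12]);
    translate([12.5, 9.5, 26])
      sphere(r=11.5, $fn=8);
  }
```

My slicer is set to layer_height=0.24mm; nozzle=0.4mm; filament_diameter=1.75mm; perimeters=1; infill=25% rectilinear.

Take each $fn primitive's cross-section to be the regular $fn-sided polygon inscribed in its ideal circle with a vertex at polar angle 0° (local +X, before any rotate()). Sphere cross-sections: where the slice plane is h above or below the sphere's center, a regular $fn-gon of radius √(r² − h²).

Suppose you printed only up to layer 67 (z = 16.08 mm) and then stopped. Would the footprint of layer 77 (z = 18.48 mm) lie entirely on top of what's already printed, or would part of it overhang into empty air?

part overhangs

Compare the two slices. At z = 16.08: the r=4.5 cylinder gives a regular 8-gon of circumradius 4.5 (constant along its height) (area = (8/2)·4.500²·sin(360°/8) = 57.28 mm²); the cube at (1.5, -1.5) is not intersected at this z (z outside [18, 30]); the r=11.5 sphere at (12.5, 9.5) slices to a regular 8-gon of circumradius 5.818 (√(r²−h²) with h=9.92 from center) (area = (8/2)·5.818²·sin(360°/8) = 95.72 mm²); Merging all regions: the 2 present regions are separate (no shared area or edge), so areas and boundary lengths simply add and each stays a separate island — area = 153.00 mm²; (rotated 80° about Z; rotation is an isometry so areas/perimeters/island counts are preserved). At z = 18.48: the cylinder: section is a regular 8-gon, circumradius r=4.5 (area = (8/2)·4.500²·sin(360°/8) = 57.28 mm²); the cube at (1.5, -1.5) (footprint 21×22) is included at this height (area 462.00 mm²); the r=11.5 sphere at (12.5, 9.5) contributes a regular 8-gon of circumradius √(11.5²−7.52²) = 8.701 (area = (8/2)·8.701²·sin(360°/8) = 214.11 mm²); Merging all regions: the regions partially overlap — summed areas 733.39 mm² minus the doubly-counted overlap 226.18 mm² gives 507.21 mm² — area = 507.21 mm²; (rotated 80° about Z; rotation is an isometry so areas/perimeters/island counts are preserved). Checking containment: at z = 18.48 the cross-section extends beyond the z = 16.08 cross-section by about 354.21 mm².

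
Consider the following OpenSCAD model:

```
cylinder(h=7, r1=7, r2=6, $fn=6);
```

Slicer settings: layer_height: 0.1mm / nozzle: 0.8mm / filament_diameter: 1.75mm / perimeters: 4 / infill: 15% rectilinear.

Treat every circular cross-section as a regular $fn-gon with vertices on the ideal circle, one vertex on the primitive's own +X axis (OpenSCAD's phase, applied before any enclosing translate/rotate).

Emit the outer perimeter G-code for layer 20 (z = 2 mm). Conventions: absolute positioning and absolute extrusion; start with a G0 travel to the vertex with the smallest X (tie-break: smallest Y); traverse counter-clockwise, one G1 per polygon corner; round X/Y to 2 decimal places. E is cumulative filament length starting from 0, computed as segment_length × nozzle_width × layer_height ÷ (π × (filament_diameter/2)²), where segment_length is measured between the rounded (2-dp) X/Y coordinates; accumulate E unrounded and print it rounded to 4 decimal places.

At z = 2 mm: the cone: at t=0.286 of its height the radius interpolates to r₁+(r₂−r₁)t = 6.714, giving a regular 6-gon of that circumradius. The outline is a single polygon with 6 vertices. Extrusion per mm of travel: 0.8 × 0.1 / (π × 0.875²) = 0.033260. Accumulating E over each segment gives final E = 1.3393.

G0 X-6.71 Y0.00 Z2.00
G1 X-3.36 Y-5.81 E0.2231
G1 X3.36 Y-5.81 E0.4466
G1 X6.71 Y0.00 E0.6696
G1 X3.36 Y5.81 E0.8927
G1 X-3.36 Y5.81 E1.1162
G1 X-6.71 Y0.00 E1.3393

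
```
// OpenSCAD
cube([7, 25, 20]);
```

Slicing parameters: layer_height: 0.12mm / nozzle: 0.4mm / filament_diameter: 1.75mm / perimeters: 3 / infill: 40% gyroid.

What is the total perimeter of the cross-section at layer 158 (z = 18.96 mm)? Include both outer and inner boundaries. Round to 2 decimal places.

At z = 18.96 mm: the cube is present — its section is the full 7×25 rectangle (perimeter 64.00 mm). Overall, the cross-section is a single solid region. Total boundary length (outer) = 64.00 mm.

64.00 mm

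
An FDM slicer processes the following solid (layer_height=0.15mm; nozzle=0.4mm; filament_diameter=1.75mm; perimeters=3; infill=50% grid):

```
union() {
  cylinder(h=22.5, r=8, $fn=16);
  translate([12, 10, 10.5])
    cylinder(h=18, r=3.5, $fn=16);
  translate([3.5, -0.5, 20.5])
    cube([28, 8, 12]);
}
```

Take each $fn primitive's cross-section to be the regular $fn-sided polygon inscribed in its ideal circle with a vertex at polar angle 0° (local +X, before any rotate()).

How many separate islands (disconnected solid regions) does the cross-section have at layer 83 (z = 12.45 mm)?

2

At z = 12.45 mm: the cylinder: section is a regular 16-gon, circumradius r=8; the r=3.5 cylinder at (12, 10) contributes a regular 16-gon of circumradius 3.5; the cube at (3.5, -0.5) is absent (z outside [20.5, 32.5]); Taking the union: the 2 present regions are separate (no shared area or edge), so areas and boundary lengths simply add and each stays a separate island — 2 connected regions. Overall, the cross-section has 2 separate islands. Island count = 2.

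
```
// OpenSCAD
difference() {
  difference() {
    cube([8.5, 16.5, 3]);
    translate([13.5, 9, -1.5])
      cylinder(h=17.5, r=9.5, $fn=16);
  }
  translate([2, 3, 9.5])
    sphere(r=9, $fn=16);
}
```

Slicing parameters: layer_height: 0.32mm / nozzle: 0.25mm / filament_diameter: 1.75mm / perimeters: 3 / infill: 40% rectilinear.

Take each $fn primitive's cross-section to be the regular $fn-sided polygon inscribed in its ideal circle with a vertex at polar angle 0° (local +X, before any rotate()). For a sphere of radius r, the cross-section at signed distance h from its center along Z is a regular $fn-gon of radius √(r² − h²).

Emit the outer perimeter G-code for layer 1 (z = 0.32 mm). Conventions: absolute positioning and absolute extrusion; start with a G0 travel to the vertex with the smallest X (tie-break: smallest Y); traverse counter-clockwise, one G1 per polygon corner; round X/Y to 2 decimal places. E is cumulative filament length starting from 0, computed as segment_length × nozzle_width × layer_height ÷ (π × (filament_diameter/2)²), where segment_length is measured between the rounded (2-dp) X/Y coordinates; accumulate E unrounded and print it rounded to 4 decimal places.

At z = 0.32 mm: the cube (footprint 8.5×16.5) is included at this height; the r=9.5 cylinder at (13.5, 9) gives a regular 16-gon of circumradius 9.5 (constant along its height); After the difference (first − rest): starting from the 8.5×16.5 cube, the r=9.5 cylinder at (13.5, 9) partially overlaps it — only the 48.90 mm² overlap (of its 276.30 mm²) is removed, clipping the outline — 1 connected region; the sphere at (2, 3) is absent (|z−center|=9.180 > r=9); After the difference (first − rest): none of the subtracted shapes is present at this height, so the result so far is unchanged — 1 connected region. The outline is a single polygon with 10 vertices. Extrusion per mm of travel: 0.25 × 0.32 / (π × 0.875²) = 0.033260. Accumulating E over each segment gives final E = 1.7424.

G0 X0.00 Y0.00 Z0.32
G1 X8.50 Y0.00 E0.2827
G1 X8.50 Y1.13 E0.3203
G1 X6.78 Y2.28 E0.3891
G1 X4.72 Y5.36 E0.5124
G1 X4.00 Y9.00 E0.6358
G1 X4.72 Y12.64 E0.7592
G1 X6.78 Y15.72 E0.8824
G1 X7.95 Y16.50 E0.9292
G1 X0.00 Y16.50 E1.1936
G1 X0.00 Y0.00 E1.7424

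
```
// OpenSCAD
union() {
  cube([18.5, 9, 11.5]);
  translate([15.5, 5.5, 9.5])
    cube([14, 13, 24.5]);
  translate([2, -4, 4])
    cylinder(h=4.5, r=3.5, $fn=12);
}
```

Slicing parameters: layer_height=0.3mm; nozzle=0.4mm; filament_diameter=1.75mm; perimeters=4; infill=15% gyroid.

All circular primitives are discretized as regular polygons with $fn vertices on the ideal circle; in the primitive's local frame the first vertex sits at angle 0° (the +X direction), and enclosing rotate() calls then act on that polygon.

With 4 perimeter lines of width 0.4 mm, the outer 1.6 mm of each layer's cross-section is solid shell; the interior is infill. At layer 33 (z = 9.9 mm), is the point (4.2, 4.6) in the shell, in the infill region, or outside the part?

infill

At z = 9.9 mm: the 18.5×9 cube contributes its full rectangle; the 14×13 cube at (15.5, 5.5) contributes its full rectangle; the cylinder at (2, -4) is not intersected at this z (z outside [4, 8.5]); Taking the union: the regions partially overlap (shared area 10.50 mm²), so overlapping operands fuse into one piece — 1 connected region. Overall, the cross-section is a single solid region. The nearest boundary edge runs (0.00, 0.00)→(0.00, 9.00); distance from the point to it = 4.20 mm. The point is inside the cross-section and 4.20 mm from the nearest boundary — more than the 1.6 mm shell width (4 × 0.4), so it's in the infill interior.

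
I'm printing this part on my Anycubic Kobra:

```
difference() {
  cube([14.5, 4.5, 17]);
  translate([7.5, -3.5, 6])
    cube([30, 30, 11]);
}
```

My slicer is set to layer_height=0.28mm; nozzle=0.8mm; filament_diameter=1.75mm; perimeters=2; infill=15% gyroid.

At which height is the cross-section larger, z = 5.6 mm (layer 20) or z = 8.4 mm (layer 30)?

Layer 20 (z = 5.6): the cube (footprint 14.5×4.5) is included at this height (area 65.25 mm²); the cube at (7.5, -3.5) is not intersected at this z (z outside [6, 17]); Taking the first minus the rest: none of the subtracted shapes is present at this height, so the 14.5×4.5 cube is unchanged — area = 65.25 mm². So its area = 65.25 mm². Layer 30 (z = 8.4): the 14.5×4.5 cube contributes its full rectangle (area 65.25 mm²); the cube at (7.5, -3.5) is present — its section is the full 30×30 rectangle (area 900.00 mm²); Taking the first minus the rest: starting from the 14.5×4.5 cube (65.25 mm²), the 30×30 cube at (7.5, -3.5) partially overlaps it — only the 31.50 mm² overlap (of its 900.00 mm²) is removed, clipping the outline — area = 33.75 mm². So its area = 33.75 mm². Layer 20 is larger (65.25 vs 33.75 mm²).

layer 20 (z = 5.6 mm)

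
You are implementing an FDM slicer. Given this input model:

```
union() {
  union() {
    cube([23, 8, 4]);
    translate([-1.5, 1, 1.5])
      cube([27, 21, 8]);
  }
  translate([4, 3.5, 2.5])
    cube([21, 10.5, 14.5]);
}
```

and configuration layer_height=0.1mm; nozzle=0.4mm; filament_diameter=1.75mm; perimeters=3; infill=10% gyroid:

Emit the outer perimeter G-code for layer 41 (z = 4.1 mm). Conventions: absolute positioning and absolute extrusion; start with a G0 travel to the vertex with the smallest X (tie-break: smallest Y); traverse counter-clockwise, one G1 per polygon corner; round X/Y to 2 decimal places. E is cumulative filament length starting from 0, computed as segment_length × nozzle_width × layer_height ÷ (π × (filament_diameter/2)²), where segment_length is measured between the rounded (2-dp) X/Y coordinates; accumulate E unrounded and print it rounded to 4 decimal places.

At z = 4.1 mm: the cube is not intersected at this z (z outside [0, 4]); the 27×21 cube at (-1.5, 1) contributes its full rectangle; Merging all regions: only the 27×21 cube at (-1.5, 1) is present, so the union is just that shape — 1 connected region; the 21×10.5 cube at (4, 3.5) contributes its full rectangle; Merging all regions: the 21×10.5 cube at (4, 3.5) lies entirely inside that combined region, so the union is just that combined region — 1 connected region. The outline is a single polygon with 4 vertices. Extrusion per mm of travel: 0.4 × 0.1 / (π × 0.875²) = 0.016630. Accumulating E over each segment gives final E = 1.5965.

G0 X-1.50 Y1.00 Z4.10
G1 X25.50 Y1.00 E0.4490
G1 X25.50 Y22.00 E0.7982
G1 X-1.50 Y22.00 E1.2473
G1 X-1.50 Y1.00 E1.5965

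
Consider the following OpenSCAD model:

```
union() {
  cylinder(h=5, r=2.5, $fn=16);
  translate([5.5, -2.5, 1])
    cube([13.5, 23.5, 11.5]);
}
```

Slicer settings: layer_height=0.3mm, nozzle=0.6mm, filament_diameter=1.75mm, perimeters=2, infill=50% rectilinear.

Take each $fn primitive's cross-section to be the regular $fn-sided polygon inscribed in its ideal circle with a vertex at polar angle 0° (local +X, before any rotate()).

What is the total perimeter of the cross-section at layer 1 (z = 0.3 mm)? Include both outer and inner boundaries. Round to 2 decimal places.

15.61 mm

At z = 0.3 mm: the r=2.5 cylinder gives a regular 16-gon of circumradius 2.5 (constant along its height) (perimeter = 2·16·2.500·sin(180°/16) = 15.61 mm); the cube at (5.5, -2.5) does not reach this height (z outside [1, 12.5]); Merging all regions: only the r=2.5 cylinder is present, so the union is just that shape — boundary = 15.61 mm. Overall, the cross-section is a single solid region. Total boundary length (outer) = 15.61 mm.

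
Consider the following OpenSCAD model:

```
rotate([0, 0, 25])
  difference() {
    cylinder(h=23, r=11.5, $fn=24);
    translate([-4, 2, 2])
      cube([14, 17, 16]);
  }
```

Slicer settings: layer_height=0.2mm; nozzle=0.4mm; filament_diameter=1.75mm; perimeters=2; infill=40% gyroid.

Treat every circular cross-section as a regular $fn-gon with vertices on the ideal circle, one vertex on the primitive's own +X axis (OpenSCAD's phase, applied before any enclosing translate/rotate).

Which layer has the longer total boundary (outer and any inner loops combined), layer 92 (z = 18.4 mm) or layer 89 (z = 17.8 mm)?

Layer 92 (z = 18.4): the cylinder: section is a regular 24-gon, circumradius r=11.5 (perimeter = 2·24·11.500·sin(180°/24) = 72.05 mm); the cube at (-4, 2) is absent (z outside [2, 18]); Subtracting the remaining from the first: none of the subtracted shapes is present at this height, so the r=11.5 cylinder is unchanged — boundary = 72.05 mm; (rotated 25° about Z; rotation is an isometry so areas/perimeters/island counts are preserved). So its perimeter = 72.05 mm. Layer 89 (z = 17.8): the r=11.5 cylinder contributes a regular 24-gon of circumradius 11.5 (perimeter = 2·24·11.500·sin(180°/24) = 72.05 mm); the 14×17 cube at (-4, 2) contributes its full rectangle (perimeter 62.00 mm); Taking the first minus the rest: starting from the r=11.5 cylinder, the 14×17 cube at (-4, 2) partially overlaps it — only the 114.12 mm² overlap (of its 238.00 mm²) is removed, clipping the outline — boundary = 82.16 mm; (whole slice rotated 25° about Z — lengths, areas and connectivity unchanged). So its perimeter = 82.16 mm. Layer 89 is larger (82.16 vs 72.05 mm).

layer 89 (z = 17.8 mm)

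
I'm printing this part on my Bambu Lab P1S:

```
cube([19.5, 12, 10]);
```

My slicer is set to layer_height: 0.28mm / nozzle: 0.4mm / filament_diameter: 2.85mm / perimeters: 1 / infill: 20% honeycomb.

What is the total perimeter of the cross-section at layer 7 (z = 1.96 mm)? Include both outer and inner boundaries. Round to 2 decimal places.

At z = 1.96 mm: the cube is present — its section is the full 19.5×12 rectangle (perimeter 63.00 mm). Overall, the cross-section is a single solid region. Total boundary length (outer) = 63.00 mm.

63.00 mm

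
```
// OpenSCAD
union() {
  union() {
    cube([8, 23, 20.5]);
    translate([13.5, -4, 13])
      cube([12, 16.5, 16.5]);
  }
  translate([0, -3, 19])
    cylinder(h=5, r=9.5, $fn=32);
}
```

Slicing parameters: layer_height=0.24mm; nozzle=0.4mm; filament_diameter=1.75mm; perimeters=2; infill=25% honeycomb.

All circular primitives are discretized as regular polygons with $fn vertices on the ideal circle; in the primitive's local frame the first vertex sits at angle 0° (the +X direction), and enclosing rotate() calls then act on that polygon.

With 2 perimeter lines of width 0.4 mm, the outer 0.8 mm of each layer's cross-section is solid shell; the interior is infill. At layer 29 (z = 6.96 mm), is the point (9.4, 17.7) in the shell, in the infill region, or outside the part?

At z = 6.96 mm: the cube (footprint 8×23) is included at this height; the cube at (13.5, -4) is not intersected at this z (z outside [13, 29.5]); Taking the union: only the 8×23 cube is present, so the union is just that shape — 1 connected region; the cylinder at (0, -3) does not reach this height (z outside [19, 24]); Merging all regions: only the result so far is present, so the union is just that shape — 1 connected region. Overall, the cross-section is a single solid region. The nearest boundary edge runs (8.00, 0.00)→(8.00, 23.00); distance from the point to it = 1.40 mm. The point is not inside any of the regions above, so it lies outside the cross-section (1.40 mm from the nearest boundary).

outside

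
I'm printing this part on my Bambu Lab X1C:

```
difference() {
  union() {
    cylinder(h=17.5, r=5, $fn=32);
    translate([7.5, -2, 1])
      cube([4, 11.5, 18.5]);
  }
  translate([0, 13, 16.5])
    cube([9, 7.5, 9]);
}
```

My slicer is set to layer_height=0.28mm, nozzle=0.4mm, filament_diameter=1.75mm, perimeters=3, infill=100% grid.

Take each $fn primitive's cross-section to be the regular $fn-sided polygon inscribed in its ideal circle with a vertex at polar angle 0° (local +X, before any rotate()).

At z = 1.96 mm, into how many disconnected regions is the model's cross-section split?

At z = 1.96 mm: the r=5 cylinder gives a regular 32-gon of circumradius 5 (constant along its height); the cube at (7.5, -2) (footprint 4×11.5) is included at this height; Taking the union: the 2 present regions are separate (no shared area or edge), so areas and boundary lengths simply add and each stays a separate island — 2 connected regions; the cube at (0, 13) is not intersected at this z (z outside [16.5, 25.5]); After the difference (first − rest): none of the subtracted shapes is present at this height, so that combined region is unchanged — 2 connected regions. The result has 2 disconnected regions.

2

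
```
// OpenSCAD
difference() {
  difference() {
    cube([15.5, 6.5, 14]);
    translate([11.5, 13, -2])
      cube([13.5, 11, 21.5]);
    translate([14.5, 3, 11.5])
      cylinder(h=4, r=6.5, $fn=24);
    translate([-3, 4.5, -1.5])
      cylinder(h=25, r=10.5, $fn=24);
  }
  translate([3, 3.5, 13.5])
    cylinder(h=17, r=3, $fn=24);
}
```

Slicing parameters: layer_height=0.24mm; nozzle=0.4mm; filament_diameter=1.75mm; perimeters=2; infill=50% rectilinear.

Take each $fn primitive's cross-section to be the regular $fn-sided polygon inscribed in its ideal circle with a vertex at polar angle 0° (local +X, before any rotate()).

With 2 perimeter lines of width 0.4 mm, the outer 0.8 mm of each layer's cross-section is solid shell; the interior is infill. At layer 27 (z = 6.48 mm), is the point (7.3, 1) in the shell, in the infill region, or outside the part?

At z = 6.48 mm: the 15.5×6.5 cube contributes its full rectangle; the 13.5×11 cube at (11.5, 13) contributes its full rectangle; the cylinder at (14.5, 3) does not reach this height (z outside [11.5, 15.5]); the r=10.5 cylinder at (-3, 4.5) gives a regular 24-gon of circumradius 10.5 (constant along its height); Subtracting the remaining from the first: starting from the 15.5×6.5 cube, the 13.5×11 cube at (11.5, 13) misses the remaining region (no effect); the r=10.5 cylinder at (-3, 4.5) partially overlaps it — only the 46.70 mm² overlap (of its 342.42 mm²) is removed, clipping the outline — 1 connected region; the cylinder at (3, 3.5) is not intersected at this z (z outside [13.5, 30.5]); After the difference (first − rest): none of the subtracted shapes is present at this height, so that combined region is unchanged — 1 connected region. Overall, the cross-section is a single solid region. The nearest boundary edge runs (6.40, 0.00)→(7.14, 1.78); distance from the point to it = 0.45 mm. The point is inside the cross-section, 0.45 mm from the nearest boundary — within the 0.8 mm shell band (2 × 0.4).

shell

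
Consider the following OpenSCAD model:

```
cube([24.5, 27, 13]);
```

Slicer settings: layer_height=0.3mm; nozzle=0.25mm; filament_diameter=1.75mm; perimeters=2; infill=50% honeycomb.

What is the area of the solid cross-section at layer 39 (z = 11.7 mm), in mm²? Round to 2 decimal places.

At z = 11.7 mm: the 24.5×27 cube contributes its full rectangle (area 661.50 mm²). Overall, the cross-section is a single solid region. Net area = 661.50 mm².

661.50 mm²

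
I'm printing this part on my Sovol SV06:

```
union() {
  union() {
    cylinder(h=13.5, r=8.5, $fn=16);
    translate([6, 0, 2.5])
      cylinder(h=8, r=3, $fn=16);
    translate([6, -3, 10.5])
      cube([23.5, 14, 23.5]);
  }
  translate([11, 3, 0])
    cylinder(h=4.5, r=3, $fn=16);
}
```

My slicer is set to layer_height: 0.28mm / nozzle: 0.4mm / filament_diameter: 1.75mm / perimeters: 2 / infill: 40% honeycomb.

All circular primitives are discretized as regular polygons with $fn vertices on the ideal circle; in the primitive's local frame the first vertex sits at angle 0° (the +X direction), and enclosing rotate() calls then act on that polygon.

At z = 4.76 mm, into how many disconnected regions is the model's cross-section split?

At z = 4.76 mm: the r=8.5 cylinder gives a regular 16-gon of circumradius 8.5 (constant along its height); the cylinder at (6, 0): section is a regular 16-gon, circumradius r=3; the cube at (6, -3) does not reach this height (z outside [10.5, 34]); Taking the union: the regions partially overlap (shared area 25.87 mm²), so overlapping operands fuse into one piece — 1 connected region; the cylinder at (11, 3) does not reach this height (z outside [0, 4.5]); Taking the union: only the result so far is present, so the union is just that shape — 1 connected region. The result has 1 disconnected region.

1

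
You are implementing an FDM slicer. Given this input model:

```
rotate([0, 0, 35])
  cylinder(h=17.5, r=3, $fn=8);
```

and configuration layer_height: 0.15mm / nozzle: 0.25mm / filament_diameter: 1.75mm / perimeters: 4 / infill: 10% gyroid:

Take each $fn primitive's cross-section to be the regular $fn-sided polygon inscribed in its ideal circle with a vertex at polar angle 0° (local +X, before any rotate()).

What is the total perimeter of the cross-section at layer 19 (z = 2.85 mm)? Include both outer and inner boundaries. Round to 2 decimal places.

At z = 2.85 mm: the r=3 cylinder contributes a regular 8-gon of circumradius 3 (perimeter = 2·8·3.000·sin(180°/8) = 18.37 mm); (whole slice rotated 35° about Z — lengths, areas and connectivity unchanged). Overall, the cross-section is a single solid region. Total boundary length (outer) = 18.37 mm.

18.37 mm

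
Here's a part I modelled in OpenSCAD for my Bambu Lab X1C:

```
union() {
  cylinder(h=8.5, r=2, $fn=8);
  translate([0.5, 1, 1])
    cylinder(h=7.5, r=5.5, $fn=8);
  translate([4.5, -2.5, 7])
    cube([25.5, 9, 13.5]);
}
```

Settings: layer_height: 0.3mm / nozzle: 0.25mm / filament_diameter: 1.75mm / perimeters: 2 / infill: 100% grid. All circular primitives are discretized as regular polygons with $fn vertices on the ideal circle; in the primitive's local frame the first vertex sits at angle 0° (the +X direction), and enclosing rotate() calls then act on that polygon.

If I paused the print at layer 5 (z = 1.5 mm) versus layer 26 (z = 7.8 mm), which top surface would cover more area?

layer 26 (z = 7.8 mm)

Layer 5 (z = 1.5): the r=2 cylinder gives a regular 8-gon of circumradius 2 (constant along its height) (area = (8/2)·2.000²·sin(360°/8) = 11.31 mm²); the r=5.5 cylinder at (0.5, 1) gives a regular 8-gon of circumradius 5.5 (constant along its height) (area = (8/2)·5.500²·sin(360°/8) = 85.56 mm²); the cube at (4.5, -2.5) does not reach this height (z outside [7, 20.5]); Taking the union: the r=2 cylinder lies entirely inside the r=5.5 cylinder at (0.5, 1), so the union is just the r=5.5 cylinder at (0.5, 1) — area = 85.56 mm². So its area = 85.56 mm². Layer 26 (z = 7.8): the cylinder: section is a regular 8-gon, circumradius r=2 (area = (8/2)·2.000²·sin(360°/8) = 11.31 mm²); the r=5.5 cylinder at (0.5, 1) gives a regular 8-gon of circumradius 5.5 (constant along its height) (area = (8/2)·5.500²·sin(360°/8) = 85.56 mm²); the 25.5×9 cube at (4.5, -2.5) contributes its full rectangle (area 229.50 mm²); Taking the union: the regions partially overlap — summed areas 326.37 mm² minus the doubly-counted overlap 16.74 mm² gives 309.63 mm² — area = 309.63 mm². So its area = 309.63 mm². Layer 26 is larger (309.63 vs 85.56 mm²).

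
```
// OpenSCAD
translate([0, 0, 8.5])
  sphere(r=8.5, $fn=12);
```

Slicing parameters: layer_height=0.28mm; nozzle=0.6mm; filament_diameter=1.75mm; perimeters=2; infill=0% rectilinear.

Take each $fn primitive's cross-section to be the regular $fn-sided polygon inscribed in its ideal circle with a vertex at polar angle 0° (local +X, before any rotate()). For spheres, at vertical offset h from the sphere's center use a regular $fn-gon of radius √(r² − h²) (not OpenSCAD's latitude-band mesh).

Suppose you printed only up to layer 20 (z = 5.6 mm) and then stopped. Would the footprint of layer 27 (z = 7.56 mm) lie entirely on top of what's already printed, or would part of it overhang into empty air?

Compare the two slices. At z = 5.6: the r=8.5 sphere slices to a regular 12-gon of circumradius 7.990 (√(r²−h²) with h=2.9 from center) (area = (12/2)·7.990²·sin(360°/12) = 191.52 mm²). At z = 7.56: the r=8.5 sphere slices to a regular 12-gon of circumradius 8.448 (√(r²−h²) with h=0.94 from center) (area = (12/2)·8.448²·sin(360°/12) = 214.10 mm²). Checking containment: at z = 7.56 the cross-section extends beyond the z = 5.6 cross-section by about 22.58 mm².

part overhangs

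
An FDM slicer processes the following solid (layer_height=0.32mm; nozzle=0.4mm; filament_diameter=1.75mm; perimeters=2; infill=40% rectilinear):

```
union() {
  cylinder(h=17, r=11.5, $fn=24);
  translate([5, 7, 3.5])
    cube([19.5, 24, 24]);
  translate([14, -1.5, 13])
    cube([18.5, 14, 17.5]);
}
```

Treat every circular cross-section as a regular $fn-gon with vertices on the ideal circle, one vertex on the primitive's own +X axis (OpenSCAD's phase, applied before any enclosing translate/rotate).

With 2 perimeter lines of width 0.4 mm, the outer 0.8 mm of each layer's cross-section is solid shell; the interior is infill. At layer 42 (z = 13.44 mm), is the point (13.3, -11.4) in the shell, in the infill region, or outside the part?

At z = 13.44 mm: the cylinder: section is a regular 24-gon, circumradius r=11.5; the cube at (5, 7) is present — its section is the full 19.5×24 rectangle; the cube at (14, -1.5) (footprint 18.5×14) is included at this height; Merging all regions: the regions partially overlap (shared area 65.45 mm²), so overlapping operands fuse into one piece — 1 connected region. Overall, the cross-section is a single solid region. The nearest boundary edge runs (9.96, -5.75)→(8.13, -8.13); distance from the point to it = 6.09 mm. The point is not inside any of the regions above, so it lies outside the cross-section (6.09 mm from the nearest boundary).

outside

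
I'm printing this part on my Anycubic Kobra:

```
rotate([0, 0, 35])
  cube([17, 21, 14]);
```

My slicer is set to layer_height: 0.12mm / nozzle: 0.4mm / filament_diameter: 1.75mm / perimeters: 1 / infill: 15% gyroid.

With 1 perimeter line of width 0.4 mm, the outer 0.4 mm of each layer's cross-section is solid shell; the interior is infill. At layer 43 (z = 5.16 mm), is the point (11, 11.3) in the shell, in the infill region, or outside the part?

infill

At z = 5.16 mm: the 17×21 cube contributes its full rectangle; (rotated 35° about Z; rotation is an isometry so areas/perimeters/island counts are preserved). Overall, the cross-section is a single solid region. Undo the 35° rotation: the query point maps to (15.492, 2.947) in the un-rotated model frame. The nearest boundary edge runs (17.00, 0.00)→(17.00, 21.00); distance from the point to it = 1.51 mm. The point is inside the cross-section and 1.51 mm from the nearest boundary — more than the 0.4 mm shell width (1 × 0.4), so it's in the infill interior.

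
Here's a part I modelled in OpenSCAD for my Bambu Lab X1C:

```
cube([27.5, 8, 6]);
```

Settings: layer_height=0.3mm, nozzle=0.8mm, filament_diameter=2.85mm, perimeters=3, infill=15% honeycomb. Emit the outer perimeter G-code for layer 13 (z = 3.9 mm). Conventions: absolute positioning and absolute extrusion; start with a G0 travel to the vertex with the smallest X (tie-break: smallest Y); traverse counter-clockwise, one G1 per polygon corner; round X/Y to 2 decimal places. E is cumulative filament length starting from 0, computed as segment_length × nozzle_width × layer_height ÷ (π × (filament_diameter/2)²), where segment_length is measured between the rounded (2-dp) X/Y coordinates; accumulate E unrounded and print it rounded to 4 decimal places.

At z = 3.9 mm: the cube (footprint 27.5×8) is included at this height. The outline is a single polygon with 4 vertices. Extrusion per mm of travel: 0.8 × 0.3 / (π × 1.425²) = 0.037621. Accumulating E over each segment gives final E = 2.6711.

G0 X0.00 Y0.00 Z3.90
G1 X27.50 Y0.00 E1.0346
G1 X27.50 Y8.00 E1.3355
G1 X0.00 Y8.00 E2.3701
G1 X0.00 Y0.00 E2.6711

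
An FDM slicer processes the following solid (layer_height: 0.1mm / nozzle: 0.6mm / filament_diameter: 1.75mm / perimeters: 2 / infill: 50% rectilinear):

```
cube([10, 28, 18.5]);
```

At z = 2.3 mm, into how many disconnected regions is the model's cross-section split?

At z = 2.3 mm: the cube is present — its section is the full 10×28 rectangle. The result has 1 disconnected region.

1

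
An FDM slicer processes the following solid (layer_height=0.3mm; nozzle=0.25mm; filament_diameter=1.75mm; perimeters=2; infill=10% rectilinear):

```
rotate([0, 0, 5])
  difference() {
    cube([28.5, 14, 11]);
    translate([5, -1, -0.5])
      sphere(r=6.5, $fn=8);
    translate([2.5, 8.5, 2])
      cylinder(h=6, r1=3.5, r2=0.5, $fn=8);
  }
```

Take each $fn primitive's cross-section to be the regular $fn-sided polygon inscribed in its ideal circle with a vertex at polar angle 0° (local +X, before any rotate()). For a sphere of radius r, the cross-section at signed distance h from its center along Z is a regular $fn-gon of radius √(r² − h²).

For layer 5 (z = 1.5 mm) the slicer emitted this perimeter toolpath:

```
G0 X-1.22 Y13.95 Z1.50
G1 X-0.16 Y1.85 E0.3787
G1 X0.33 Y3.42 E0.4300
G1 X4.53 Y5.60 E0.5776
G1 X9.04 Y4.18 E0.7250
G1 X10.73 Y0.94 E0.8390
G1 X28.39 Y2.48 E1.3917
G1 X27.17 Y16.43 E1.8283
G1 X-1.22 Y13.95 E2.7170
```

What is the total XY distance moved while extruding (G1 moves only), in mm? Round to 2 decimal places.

Sum the Euclidean lengths of each G1 segment: total = 87.13 mm.

87.13 mm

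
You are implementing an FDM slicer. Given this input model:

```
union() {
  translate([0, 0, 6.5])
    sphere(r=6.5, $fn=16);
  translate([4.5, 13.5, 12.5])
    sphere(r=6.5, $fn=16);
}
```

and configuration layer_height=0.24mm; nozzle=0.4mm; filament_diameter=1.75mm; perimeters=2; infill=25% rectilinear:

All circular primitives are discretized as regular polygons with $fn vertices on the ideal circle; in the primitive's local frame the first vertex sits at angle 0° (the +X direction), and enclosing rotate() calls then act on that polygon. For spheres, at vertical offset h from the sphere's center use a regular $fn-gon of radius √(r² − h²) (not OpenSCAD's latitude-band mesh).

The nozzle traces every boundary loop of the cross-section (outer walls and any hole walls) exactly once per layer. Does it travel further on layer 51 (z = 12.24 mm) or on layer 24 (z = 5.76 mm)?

Layer 51 (z = 12.24): the sphere: section is a regular 16-gon, circumradius = √(r²−h²) = √(6.5²−5.74²) = 3.050 (perimeter = 2·16·3.050·sin(180°/16) = 19.04 mm); the sphere at (4.5, 13.5): section is a regular 16-gon, circumradius = √(r²−h²) = √(6.5²−0.26²) = 6.495 (perimeter = 2·16·6.495·sin(180°/16) = 40.55 mm); Taking the union: the 2 present regions are separate (no shared area or edge), so areas and boundary lengths simply add and each stays a separate island — boundary = 59.59 mm. So its perimeter = 59.59 mm. Layer 24 (z = 5.76): the sphere: section is a regular 16-gon, circumradius = √(r²−h²) = √(6.5²−0.74²) = 6.458 (perimeter = 2·16·6.458·sin(180°/16) = 40.31 mm); the sphere at (4.5, 13.5) is absent (|z−center|=6.740 > r=6.5); Merging all regions: only the r=6.5 sphere is present, so the union is just that shape — boundary = 40.31 mm. So its perimeter = 40.31 mm. Layer 51 is larger (59.59 vs 40.31 mm).

layer 51 (z = 12.24 mm)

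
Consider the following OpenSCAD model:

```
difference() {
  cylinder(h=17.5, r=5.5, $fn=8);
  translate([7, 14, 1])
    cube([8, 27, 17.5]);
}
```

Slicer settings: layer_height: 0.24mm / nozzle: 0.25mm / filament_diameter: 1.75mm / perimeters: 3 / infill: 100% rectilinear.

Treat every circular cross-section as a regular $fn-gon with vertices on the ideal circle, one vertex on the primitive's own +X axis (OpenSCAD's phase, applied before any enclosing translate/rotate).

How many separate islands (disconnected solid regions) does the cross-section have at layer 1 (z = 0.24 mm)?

At z = 0.24 mm: the r=5.5 cylinder gives a regular 8-gon of circumradius 5.5 (constant along its height); the cube at (7, 14) is not intersected at this z (z outside [1, 18.5]); Taking the first minus the rest: none of the subtracted shapes is present at this height, so the r=5.5 cylinder is unchanged — 1 connected region. Overall, the cross-section is a single solid region. Island count = 1.

1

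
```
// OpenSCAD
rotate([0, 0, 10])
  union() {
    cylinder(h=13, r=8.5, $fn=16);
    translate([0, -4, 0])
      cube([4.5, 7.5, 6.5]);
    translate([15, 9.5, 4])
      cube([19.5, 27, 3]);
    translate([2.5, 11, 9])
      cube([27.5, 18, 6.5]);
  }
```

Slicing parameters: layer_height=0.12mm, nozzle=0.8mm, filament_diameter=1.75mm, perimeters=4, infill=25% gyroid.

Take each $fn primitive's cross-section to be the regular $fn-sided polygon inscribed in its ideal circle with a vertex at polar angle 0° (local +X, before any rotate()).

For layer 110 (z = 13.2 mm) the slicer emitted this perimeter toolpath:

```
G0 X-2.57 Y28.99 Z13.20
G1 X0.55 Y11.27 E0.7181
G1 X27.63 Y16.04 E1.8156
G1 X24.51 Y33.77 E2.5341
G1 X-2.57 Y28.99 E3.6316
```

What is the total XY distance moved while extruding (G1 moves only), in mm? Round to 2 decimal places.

Sum the Euclidean lengths of each G1 segment: total = 90.99 mm.

90.99 mm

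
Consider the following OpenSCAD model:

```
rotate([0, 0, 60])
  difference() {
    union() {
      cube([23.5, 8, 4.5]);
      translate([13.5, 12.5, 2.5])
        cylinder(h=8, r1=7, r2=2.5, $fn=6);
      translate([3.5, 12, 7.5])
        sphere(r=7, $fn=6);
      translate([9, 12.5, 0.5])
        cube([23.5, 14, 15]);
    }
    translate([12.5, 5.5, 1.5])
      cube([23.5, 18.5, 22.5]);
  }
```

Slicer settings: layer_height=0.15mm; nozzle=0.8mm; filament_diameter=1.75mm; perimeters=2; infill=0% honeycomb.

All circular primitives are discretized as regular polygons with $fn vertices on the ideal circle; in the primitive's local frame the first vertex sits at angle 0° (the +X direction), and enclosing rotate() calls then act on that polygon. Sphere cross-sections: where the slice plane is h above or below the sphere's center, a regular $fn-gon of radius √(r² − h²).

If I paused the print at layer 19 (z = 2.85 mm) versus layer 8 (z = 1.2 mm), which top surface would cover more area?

layer 8 (z = 1.2 mm)

Layer 19 (z = 2.85): the 23.5×8 cube contributes its full rectangle (area 188.00 mm²); the cone at (13.5, 12.5): at t=0.044 of its height the radius interpolates to r₁+(r₂−r₁)t = 6.803, giving a regular 6-gon of that circumradius (area = (6/2)·6.803²·sin(360°/6) = 120.25 mm²); the r=7 sphere at (3.5, 12) slices to a regular 6-gon of circumradius 5.232 (√(r²−h²) with h=4.65 from center) (area = (6/2)·5.232²·sin(360°/6) = 71.13 mm²); the cube at (9, 12.5) (footprint 23.5×14) is included at this height (area 329.00 mm²); Merging all regions: the regions partially overlap — summed areas 708.37 mm² minus the doubly-counted overlap 72.57 mm² gives 635.80 mm² — area = 635.80 mm²; the cube at (12.5, 5.5) (footprint 23.5×18.5) is included at this height (area 434.75 mm²); Taking the first minus the rest: starting from the result so far (635.80 mm²), the 23.5×18.5 cube at (12.5, 5.5) partially overlaps it — only the 286.77 mm² overlap (of its 434.75 mm²) is removed, clipping the outline — area = 349.03 mm²; (whole slice rotated 60° about Z — lengths, areas and connectivity unchanged). So its area = 349.03 mm². Layer 8 (z = 1.2): the cube (footprint 23.5×8) is included at this height (area 188.00 mm²); the cone at (13.5, 12.5) is not intersected at this z (z outside [2.5, 10.5]); the r=7 sphere at (3.5, 12) slices to a regular 6-gon of circumradius 3.051 (√(r²−h²) with h=6.3 from center) (area = (6/2)·3.051²·sin(360°/6) = 24.19 mm²); the 23.5×14 cube at (9, 12.5) contributes its full rectangle (area 329.00 mm²); Taking the union: the 3 present regions are separate (no shared area or edge), so areas and boundary lengths simply add and each stays a separate island — area = 541.19 mm²; the cube at (12.5, 5.5) is not intersected at this z (z outside [1.5, 24]); After the difference (first − rest): none of the subtracted shapes is present at this height, so the result so far is unchanged — area = 541.19 mm²; (whole slice rotated 60° about Z — lengths, areas and connectivity unchanged). So its area = 541.19 mm². Layer 8 is larger (541.19 vs 349.03 mm²).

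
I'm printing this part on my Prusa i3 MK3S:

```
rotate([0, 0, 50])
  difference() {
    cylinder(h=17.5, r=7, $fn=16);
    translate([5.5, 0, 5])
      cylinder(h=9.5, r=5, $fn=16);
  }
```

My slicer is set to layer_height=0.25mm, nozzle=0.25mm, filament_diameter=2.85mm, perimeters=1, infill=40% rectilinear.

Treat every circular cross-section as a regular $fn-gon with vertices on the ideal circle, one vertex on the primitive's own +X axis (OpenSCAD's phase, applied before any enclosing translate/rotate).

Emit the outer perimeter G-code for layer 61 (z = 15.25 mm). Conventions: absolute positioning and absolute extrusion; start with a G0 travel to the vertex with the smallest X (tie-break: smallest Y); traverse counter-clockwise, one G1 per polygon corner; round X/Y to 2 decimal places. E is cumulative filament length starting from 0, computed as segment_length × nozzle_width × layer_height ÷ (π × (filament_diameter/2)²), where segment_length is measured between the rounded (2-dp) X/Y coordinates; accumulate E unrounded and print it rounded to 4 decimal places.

G0 X-6.97 Y-0.61 Z15.25
G1 X-6.21 Y-3.23 E0.0267
G1 X-4.50 Y-5.36 E0.0535
G1 X-2.10 Y-6.68 E0.0803
G1 X0.61 Y-6.97 E0.1070
G1 X3.23 Y-6.21 E0.1338
G1 X5.36 Y-4.50 E0.1605
G1 X6.68 Y-2.10 E0.1873
G1 X6.97 Y0.61 E0.2140
G1 X6.21 Y3.23 E0.2408
G1 X4.50 Y5.36 E0.2675
G1 X2.10 Y6.68 E0.2944
G1 X-0.61 Y6.97 E0.3211
G1 X-3.23 Y6.21 E0.3478
G1 X-5.36 Y4.50 E0.3746
G1 X-6.68 Y2.10 E0.4014
G1 X-6.97 Y-0.61 E0.4281

At z = 15.25 mm: the r=7 cylinder gives a regular 16-gon of circumradius 7 (constant along its height); the cylinder at (5.5, 0) is absent (z outside [5, 14.5]); Subtracting the remaining from the first: none of the subtracted shapes is present at this height, so the r=7 cylinder is unchanged — 1 connected region; (whole slice rotated 50° about Z — lengths, areas and connectivity unchanged). The outline is a single polygon with 16 vertices. Extrusion per mm of travel: 0.25 × 0.25 / (π × 1.425²) = 0.009797. Accumulating E over each segment gives final E = 0.4281.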